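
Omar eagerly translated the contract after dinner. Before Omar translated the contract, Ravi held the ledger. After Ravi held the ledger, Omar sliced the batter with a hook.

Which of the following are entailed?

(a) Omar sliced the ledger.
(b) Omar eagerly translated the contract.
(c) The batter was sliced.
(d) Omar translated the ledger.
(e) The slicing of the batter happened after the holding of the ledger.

(b), (c), (e)

(a) Not entailed — Omar sliced the batter, not the ledger; the ledger belongs to the holding event.
(b) Entailed — this follows by dropping conjuncts from the translating event's description.
(c) Entailed — dropping 'with a hook' and generalizing the agent leaves a sub-description the original still satisfies.
(d) Not entailed — Omar translated the contract, not the ledger; the ledger belongs to the holding event.
(e) Entailed — the narrative places the holding before the slicing.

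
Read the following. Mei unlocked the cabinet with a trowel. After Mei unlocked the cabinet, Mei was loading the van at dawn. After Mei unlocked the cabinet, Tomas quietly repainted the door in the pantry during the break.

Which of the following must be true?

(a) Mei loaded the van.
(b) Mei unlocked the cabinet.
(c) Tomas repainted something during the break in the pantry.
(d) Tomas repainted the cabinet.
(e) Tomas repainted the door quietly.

(a) Not entailed — 'was loading' is progressive on an accomplishment; it does not entail the completed 'loaded'.
(b) Entailed — dropping 'with a trowel' leaves a sub-description the original still satisfies.
(c) Entailed — the original entails any weakening of itself; this just drops 'quietly' and generalizes the patient.
(d) Not entailed — Tomas repainted the door, not the cabinet; the cabinet belongs to the unlocking event.
(e) Entailed — this follows by dropping conjuncts from the repainting event's description.

(b), (c), (e)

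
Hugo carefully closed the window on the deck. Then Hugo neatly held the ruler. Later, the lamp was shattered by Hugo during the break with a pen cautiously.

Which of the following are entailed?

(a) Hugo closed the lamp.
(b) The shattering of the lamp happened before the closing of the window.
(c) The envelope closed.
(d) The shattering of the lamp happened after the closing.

(d)

(a) Not entailed — Hugo closed the window, not the lamp; the lamp belongs to the shattering event.
(b) Not entailed — the narrative places the closing before the shattering, not after.
(c) Not entailed — the window is what closed, not the envelope.
(d) Entailed — the narrative places the closing before the shattering.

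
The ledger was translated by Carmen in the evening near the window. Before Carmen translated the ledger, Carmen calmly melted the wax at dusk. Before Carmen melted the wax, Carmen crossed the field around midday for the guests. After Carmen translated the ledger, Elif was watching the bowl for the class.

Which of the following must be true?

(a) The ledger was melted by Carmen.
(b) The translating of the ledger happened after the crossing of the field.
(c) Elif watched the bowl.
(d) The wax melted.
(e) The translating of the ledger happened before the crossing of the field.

(a) Not entailed — Carmen melted the wax, not the ledger; the ledger belongs to the translating event.
(b) Entailed — the narrative places the crossing before the translating.
(c) Entailed — 'watch' is an activity; 'was watching' entails that some watching happened, so 'watched' holds.
(d) Entailed — 'Carmen melted the wax' is causative; it entails the inchoative 'the wax melted'.
(e) Not entailed — the narrative places the crossing before the translating, not after.

(b), (c), (d)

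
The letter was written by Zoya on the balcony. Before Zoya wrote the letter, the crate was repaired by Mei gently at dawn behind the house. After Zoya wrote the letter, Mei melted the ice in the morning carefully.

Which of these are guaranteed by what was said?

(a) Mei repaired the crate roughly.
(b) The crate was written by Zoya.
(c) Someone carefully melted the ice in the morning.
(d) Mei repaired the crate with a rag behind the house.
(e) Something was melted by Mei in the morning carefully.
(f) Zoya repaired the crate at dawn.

(a) Not entailed — 'roughly' adds a manner not in (and inconsistent with) the original.
(b) Not entailed — Zoya wrote the letter, not the crate; the crate belongs to the repairing event.
(c) Entailed — this follows by dropping conjuncts from the melting event's description.
(d) Not entailed — 'with a rag' adds information not in the original event.
(e) Entailed — every conjunct here is already in the original melting event.
(f) Not entailed — the passage has Mei repairing the crate, not Zoya.

(c), (e)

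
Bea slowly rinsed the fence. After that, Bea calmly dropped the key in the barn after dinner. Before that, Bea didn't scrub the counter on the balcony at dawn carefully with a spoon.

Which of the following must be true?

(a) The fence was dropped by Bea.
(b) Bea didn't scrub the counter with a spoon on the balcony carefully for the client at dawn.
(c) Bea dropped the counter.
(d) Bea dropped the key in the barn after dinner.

(a) Not entailed — Bea dropped the key, not the fence; the fence belongs to the rinsing event.
(b) Entailed — under negation, adding a further restriction is entailed: if no such scrubbing event occurred, none occurred for the client either.
(c) Not entailed — Bea dropped the key, not the counter; the counter belongs to the scrubbing event.
(d) Entailed — this follows by dropping conjuncts from the dropping event's description.

(b), (d)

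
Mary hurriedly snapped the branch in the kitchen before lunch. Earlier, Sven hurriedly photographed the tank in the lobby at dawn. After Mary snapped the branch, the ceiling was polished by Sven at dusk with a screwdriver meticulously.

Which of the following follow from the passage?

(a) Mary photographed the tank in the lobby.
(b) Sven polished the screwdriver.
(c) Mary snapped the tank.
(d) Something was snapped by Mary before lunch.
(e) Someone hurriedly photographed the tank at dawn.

(a) Not entailed — the passage has Sven photographing the tank, not Mary.
(b) Not entailed — the screwdriver is the instrument, not what was polished.
(c) Not entailed — Mary snapped the branch, not the tank; the tank belongs to the photographing event.
(d) Entailed — dropping 'in the kitchen', 'hurriedly' and generalizing the patient leaves a sub-description the original still satisfies.
(e) Entailed — every conjunct here is already in the original photographing event.

(d), (e)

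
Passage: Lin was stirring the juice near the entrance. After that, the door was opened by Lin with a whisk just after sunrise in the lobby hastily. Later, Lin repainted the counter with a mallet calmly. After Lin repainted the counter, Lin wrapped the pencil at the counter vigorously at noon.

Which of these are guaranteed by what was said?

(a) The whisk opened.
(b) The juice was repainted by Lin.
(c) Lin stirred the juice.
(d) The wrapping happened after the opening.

(a) Not entailed — the door is what opened, not the whisk.
(b) Not entailed — Lin repainted the counter, not the juice; the juice belongs to the stirring event.
(c) Entailed — 'stir' is an activity; 'was stirring' entails that some stirring happened, so 'stirred' holds.
(d) Entailed — the narrative places the opening before the wrapping.

(c), (d)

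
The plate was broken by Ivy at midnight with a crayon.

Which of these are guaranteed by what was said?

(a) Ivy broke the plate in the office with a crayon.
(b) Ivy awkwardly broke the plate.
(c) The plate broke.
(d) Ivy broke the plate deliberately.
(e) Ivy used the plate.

(c)

(a) Not entailed — 'in the office' adds information not in the original event.
(b) Not entailed — 'awkwardly' adds information not in the original event.
(c) Entailed — 'Ivy broke the plate' is causative; it entails the inchoative 'the plate broke'.
(d) Not entailed — 'deliberately' adds information not in the original event.
(e) Not entailed — the plate is the patient, not an instrument — Ivy used a crayon.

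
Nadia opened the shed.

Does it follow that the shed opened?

yes

'Nadia opened the shed' is the causative; it entails the inchoative 'the shed opened'.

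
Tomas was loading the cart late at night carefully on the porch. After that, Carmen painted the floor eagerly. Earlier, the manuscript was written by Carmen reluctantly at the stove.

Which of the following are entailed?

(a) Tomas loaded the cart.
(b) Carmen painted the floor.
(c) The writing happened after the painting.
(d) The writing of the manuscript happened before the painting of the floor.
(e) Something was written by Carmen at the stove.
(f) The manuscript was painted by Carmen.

(b), (d), (e)

(a) Not entailed — 'was loading' is progressive on an accomplishment; it does not entail the completed 'loaded'.
(b) Entailed — every conjunct here is already in the original painting event.
(c) Not entailed — the narrative places the writing before the painting, not after.
(d) Entailed — the narrative places the writing before the painting.
(e) Entailed — every conjunct here is already in the original writing event.
(f) Not entailed — Carmen painted the floor, not the manuscript; the manuscript belongs to the writing event.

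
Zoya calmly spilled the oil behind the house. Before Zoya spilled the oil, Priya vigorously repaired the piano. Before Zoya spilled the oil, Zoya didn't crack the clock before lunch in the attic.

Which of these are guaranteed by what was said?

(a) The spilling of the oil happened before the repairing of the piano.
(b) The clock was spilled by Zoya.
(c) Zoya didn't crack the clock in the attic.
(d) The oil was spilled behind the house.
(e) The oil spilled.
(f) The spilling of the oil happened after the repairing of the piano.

(d), (e), (f)

(a) Not entailed — the narrative places the repairing before the spilling, not after.
(b) Not entailed — Zoya spilled the oil, not the clock; the clock belongs to the cracking event.
(c) Not entailed — dropping 'before lunch' under negation is not valid — the original leaves open that Zoya cracked the clock some other way.
(d) Entailed — this follows by dropping conjuncts from the spilling event's description.
(e) Entailed — 'Zoya spilled the oil' is causative; it entails the inchoative 'the oil spilled'.
(f) Entailed — the narrative places the repairing before the spilling.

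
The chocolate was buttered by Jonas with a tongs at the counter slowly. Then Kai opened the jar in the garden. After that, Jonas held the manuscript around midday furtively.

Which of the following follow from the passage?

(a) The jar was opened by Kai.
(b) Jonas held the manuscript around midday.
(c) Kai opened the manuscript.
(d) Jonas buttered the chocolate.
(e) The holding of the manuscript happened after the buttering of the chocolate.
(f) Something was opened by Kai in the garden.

(a), (b), (d), (e), (f)

(a) Entailed — every conjunct here is already in the original opening event.
(b) Entailed — the original entails any weakening of itself; this just drops 'furtively'.
(c) Not entailed — Kai opened the jar, not the manuscript; the manuscript belongs to the holding event.
(d) Entailed — dropping 'at the counter', 'with a tongs', 'slowly' leaves a sub-description the original still satisfies.
(e) Entailed — the narrative places the buttering before the holding.
(f) Entailed — this follows by dropping conjuncts from the opening event's description.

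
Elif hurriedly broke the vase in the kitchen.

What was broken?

'the vase' marks the patient of the breaking event.

the vase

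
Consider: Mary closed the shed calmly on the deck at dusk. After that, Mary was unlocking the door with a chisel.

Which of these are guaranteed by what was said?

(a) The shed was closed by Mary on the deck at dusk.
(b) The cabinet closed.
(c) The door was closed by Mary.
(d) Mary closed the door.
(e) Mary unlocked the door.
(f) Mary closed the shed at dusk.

(a), (f)

(a) Entailed — every conjunct here is already in the original closing event.
(b) Not entailed — the shed is what closed, not the cabinet.
(c) Not entailed — Mary closed the shed, not the door; the door belongs to the unlocking event.
(d) Not entailed — Mary closed the shed, not the door; the door belongs to the unlocking event.
(e) Not entailed — 'was unlocking' is progressive on an accomplishment; it does not entail the completed 'unlocked'.
(f) Entailed — dropping 'on the deck', 'calmly' leaves a sub-description the original still satisfies.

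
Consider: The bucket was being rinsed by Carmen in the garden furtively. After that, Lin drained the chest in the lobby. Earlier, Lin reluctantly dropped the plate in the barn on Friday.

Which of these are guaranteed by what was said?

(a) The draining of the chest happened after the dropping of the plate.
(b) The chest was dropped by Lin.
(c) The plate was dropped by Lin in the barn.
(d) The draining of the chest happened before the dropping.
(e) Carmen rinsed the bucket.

(a) Entailed — the narrative places the dropping before the draining.
(b) Not entailed — Lin dropped the plate, not the chest; the chest belongs to the draining event.
(c) Entailed — dropping 'reluctantly', 'on Friday' leaves a sub-description the original still satisfies.
(d) Not entailed — the narrative places the dropping before the draining, not after.
(e) Entailed — 'rinse' is an activity; 'was rinsing' entails that some rinsing happened, so 'rinsed' holds.

(a), (c), (e)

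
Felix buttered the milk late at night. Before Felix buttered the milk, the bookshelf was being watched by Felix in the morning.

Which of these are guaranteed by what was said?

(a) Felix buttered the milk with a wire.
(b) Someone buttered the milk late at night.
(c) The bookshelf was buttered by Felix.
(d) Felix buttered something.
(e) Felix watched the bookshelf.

(a) Not entailed — 'with a wire' adds information not in the original event.
(b) Entailed — generalizing the agent leaves a sub-description the original still satisfies.
(c) Not entailed — Felix buttered the milk, not the bookshelf; the bookshelf belongs to the watching event.
(d) Entailed — dropping 'late at night' and generalizing the patient leaves a sub-description the original still satisfies.
(e) Entailed — 'watch' is an activity; 'was watching' entails that some watching happened, so 'watched' holds.

(b), (d), (e)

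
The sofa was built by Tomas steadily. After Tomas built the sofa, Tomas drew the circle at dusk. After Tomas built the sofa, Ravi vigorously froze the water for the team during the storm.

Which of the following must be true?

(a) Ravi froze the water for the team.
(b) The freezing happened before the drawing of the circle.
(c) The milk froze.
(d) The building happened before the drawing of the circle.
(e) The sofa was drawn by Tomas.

(a), (d)

(a) Entailed — this follows by dropping conjuncts from the freezing event's description.
(b) Not entailed — the narrative doesn't order the freezing relative to the drawing.
(c) Not entailed — the water is what froze, not the milk.
(d) Entailed — the narrative places the building before the drawing.
(e) Not entailed — Tomas drew the circle, not the sofa; the sofa belongs to the building event.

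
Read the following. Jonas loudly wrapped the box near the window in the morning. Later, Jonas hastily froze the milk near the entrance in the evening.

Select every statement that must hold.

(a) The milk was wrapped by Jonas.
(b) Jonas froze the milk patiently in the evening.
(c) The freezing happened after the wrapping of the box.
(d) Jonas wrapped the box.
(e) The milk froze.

(a) Not entailed — Jonas wrapped the box, not the milk; the milk belongs to the freezing event.
(b) Not entailed — 'patiently' adds a manner not in (and inconsistent with) the original.
(c) Entailed — the narrative places the wrapping before the freezing.
(d) Entailed — the original entails any weakening of itself; this just drops 'near the window', 'in the morning', 'loudly'.
(e) Entailed — 'Jonas froze the milk' is causative; it entails the inchoative 'the milk froze'.

(c), (d), (e)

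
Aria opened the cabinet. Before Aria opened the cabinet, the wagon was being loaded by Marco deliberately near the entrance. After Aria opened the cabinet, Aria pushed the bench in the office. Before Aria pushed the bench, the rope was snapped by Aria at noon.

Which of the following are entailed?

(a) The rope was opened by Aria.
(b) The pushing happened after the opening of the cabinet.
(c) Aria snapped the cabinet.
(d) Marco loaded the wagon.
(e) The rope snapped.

(a) Not entailed — Aria opened the cabinet, not the rope; the rope belongs to the snapping event.
(b) Entailed — the narrative places the opening before the pushing.
(c) Not entailed — Aria snapped the rope, not the cabinet; the cabinet belongs to the opening event.
(d) Not entailed — 'was loading' is progressive on an accomplishment; it does not entail the completed 'loaded'.
(e) Entailed — 'Aria snapped the rope' is causative; it entails the inchoative 'the rope snapped'.

(b), (e)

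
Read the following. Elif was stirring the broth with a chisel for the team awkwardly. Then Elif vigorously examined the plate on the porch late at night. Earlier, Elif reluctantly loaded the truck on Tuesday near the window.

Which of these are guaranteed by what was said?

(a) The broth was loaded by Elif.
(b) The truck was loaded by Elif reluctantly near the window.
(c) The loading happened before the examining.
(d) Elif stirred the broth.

(b), (c), (d)

(a) Not entailed — Elif loaded the truck, not the broth; the broth belongs to the stirring event.
(b) Entailed — every conjunct here is already in the original loading event.
(c) Entailed — the narrative places the loading before the examining.
(d) Entailed — 'stir' is an activity; 'was stirring' entails that some stirring happened, so 'stirred' holds.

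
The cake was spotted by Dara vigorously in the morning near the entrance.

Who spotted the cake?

'Dara' marks the agent of the spotting event.

Dara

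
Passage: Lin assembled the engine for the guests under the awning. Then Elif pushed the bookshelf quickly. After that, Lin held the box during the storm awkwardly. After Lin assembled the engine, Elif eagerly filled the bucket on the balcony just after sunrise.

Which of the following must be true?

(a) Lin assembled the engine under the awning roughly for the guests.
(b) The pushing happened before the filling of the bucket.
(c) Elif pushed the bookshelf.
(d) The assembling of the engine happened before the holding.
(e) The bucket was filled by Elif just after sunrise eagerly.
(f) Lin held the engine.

(a) Not entailed — 'roughly' adds information not in the original event.
(b) Not entailed — the narrative doesn't order the pushing relative to the filling.
(c) Entailed — dropping 'quickly' leaves a sub-description the original still satisfies.
(d) Entailed — the narrative places the assembling before the holding.
(e) Entailed — this follows by dropping conjuncts from the filling event's description.
(f) Not entailed — Lin held the box, not the engine; the engine belongs to the assembling event.

(c), (d), (e)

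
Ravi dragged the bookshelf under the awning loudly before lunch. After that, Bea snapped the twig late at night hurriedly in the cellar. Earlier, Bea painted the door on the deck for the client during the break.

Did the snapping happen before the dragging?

The narrative orders the dragging before the snapping.

no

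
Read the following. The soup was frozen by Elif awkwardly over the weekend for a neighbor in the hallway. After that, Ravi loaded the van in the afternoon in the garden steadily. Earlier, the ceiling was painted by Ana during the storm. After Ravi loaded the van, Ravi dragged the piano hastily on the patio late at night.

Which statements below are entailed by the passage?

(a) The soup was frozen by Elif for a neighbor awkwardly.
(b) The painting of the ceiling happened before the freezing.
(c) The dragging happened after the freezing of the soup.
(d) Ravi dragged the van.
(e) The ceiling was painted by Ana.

(a), (c), (e)

(a) Entailed — the original entails any weakening of itself; this just drops 'over the weekend', 'in the hallway'.
(b) Not entailed — the narrative doesn't order the painting relative to the freezing.
(c) Entailed — the narrative places the freezing before the dragging.
(d) Not entailed — Ravi dragged the piano, not the van; the van belongs to the loading event.
(e) Entailed — every conjunct here is already in the original painting event.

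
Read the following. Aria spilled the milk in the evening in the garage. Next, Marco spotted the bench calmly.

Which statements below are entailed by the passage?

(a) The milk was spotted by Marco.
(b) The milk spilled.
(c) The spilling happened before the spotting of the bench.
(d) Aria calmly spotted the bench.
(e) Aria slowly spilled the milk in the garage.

(a) Not entailed — Marco spotted the bench, not the milk; the milk belongs to the spilling event.
(b) Entailed — 'Aria spilled the milk' is causative; it entails the inchoative 'the milk spilled'.
(c) Entailed — the narrative places the spilling before the spotting.
(d) Not entailed — the passage has Marco spotting the bench, not Aria.
(e) Not entailed — 'slowly' adds information not in the original event.

(b), (c)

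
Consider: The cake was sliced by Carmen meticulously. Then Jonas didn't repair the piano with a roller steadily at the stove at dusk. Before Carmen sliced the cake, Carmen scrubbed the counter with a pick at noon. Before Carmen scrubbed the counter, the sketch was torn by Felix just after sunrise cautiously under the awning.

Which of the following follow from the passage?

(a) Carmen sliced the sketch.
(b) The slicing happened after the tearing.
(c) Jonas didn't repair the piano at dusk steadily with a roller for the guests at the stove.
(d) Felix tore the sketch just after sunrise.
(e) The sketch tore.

(a) Not entailed — Carmen sliced the cake, not the sketch; the sketch belongs to the tearing event.
(b) Entailed — the narrative places the tearing before the slicing.
(c) Entailed — under negation, adding a further restriction is entailed: if no such repairing event occurred, none occurred for the guests either.
(d) Entailed — dropping 'under the awning', 'cautiously' leaves a sub-description the original still satisfies.
(e) Entailed — 'Felix tore the sketch' is causative; it entails the inchoative 'the sketch tore'.

(b), (c), (d), (e)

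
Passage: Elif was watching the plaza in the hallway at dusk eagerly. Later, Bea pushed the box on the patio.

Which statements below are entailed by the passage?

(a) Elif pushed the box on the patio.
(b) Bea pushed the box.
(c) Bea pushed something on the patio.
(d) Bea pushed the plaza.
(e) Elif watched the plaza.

(b), (c), (e)

(a) Not entailed — the passage has Bea pushing the box, not Elif.
(b) Entailed — the original entails any weakening of itself; this just drops 'on the patio'.
(c) Entailed — generalizing the patient leaves a sub-description the original still satisfies.
(d) Not entailed — Bea pushed the box, not the plaza; the plaza belongs to the watching event.
(e) Entailed — 'watch' is an activity; 'was watching' entails that some watching happened, so 'watched' holds.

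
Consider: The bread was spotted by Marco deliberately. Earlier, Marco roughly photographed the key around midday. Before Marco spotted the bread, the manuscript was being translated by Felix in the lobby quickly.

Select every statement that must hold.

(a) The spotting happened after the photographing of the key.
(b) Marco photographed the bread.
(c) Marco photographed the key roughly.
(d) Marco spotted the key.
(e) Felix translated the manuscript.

(a), (c)

(a) Entailed — the narrative places the photographing before the spotting.
(b) Not entailed — Marco photographed the key, not the bread; the bread belongs to the spotting event.
(c) Entailed — every conjunct here is already in the original photographing event.
(d) Not entailed — Marco spotted the bread, not the key; the key belongs to the photographing event.
(e) Not entailed — 'was translating' is progressive on an accomplishment; it does not entail the completed 'translated'.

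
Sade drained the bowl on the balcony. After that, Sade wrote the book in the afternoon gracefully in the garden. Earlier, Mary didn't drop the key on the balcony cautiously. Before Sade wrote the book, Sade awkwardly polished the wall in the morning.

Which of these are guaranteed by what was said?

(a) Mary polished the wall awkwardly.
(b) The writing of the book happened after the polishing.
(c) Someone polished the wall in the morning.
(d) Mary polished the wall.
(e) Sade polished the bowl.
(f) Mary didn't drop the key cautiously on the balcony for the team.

(a) Not entailed — the passage has Sade polishing the wall, not Mary.
(b) Entailed — the narrative places the polishing before the writing.
(c) Entailed — every conjunct here is already in the original polishing event.
(d) Not entailed — the passage has Sade polishing the wall, not Mary.
(e) Not entailed — Sade polished the wall, not the bowl; the bowl belongs to the draining event.
(f) Entailed — under negation, adding a further restriction is entailed: if no such dropping event occurred, none occurred for the team either.

(b), (c), (f)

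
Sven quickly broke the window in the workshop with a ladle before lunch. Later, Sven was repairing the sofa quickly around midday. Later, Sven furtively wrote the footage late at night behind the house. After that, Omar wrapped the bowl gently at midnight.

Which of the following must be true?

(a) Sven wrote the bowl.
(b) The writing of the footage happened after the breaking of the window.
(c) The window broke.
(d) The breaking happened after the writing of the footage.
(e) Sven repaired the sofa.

(b), (c)

(a) Not entailed — Sven wrote the footage, not the bowl; the bowl belongs to the wrapping event.
(b) Entailed — the narrative places the breaking before the writing.
(c) Entailed — 'Sven broke the window' is causative; it entails the inchoative 'the window broke'.
(d) Not entailed — the narrative places the breaking before the writing, not after.
(e) Not entailed — 'was repairing' is progressive on an accomplishment; it does not entail the completed 'repaired'.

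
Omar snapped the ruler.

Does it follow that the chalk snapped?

no

Nothing is said about any chalk; only the ruler is affected.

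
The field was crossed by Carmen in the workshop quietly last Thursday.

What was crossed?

'the field' marks the patient of the crossing event.

the field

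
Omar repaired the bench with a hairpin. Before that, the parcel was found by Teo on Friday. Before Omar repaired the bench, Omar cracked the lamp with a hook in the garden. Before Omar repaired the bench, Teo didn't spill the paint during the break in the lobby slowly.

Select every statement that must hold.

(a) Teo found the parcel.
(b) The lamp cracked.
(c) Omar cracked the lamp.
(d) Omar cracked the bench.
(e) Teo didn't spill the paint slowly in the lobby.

(a) Entailed — dropping 'on Friday' leaves a sub-description the original still satisfies.
(b) Entailed — 'Omar cracked the lamp' is causative; it entails the inchoative 'the lamp cracked'.
(c) Entailed — this follows by dropping conjuncts from the cracking event's description.
(d) Not entailed — Omar cracked the lamp, not the bench; the bench belongs to the repairing event.
(e) Not entailed — dropping 'during the break' under negation is not valid — the original leaves open that Teo spilled the paint some other way.

(a), (b), (c)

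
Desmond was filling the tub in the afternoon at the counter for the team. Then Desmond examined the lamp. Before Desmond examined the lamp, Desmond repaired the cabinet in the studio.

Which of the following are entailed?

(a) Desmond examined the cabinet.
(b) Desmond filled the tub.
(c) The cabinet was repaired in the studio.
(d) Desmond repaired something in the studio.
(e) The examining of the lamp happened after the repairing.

(c), (d), (e)

(a) Not entailed — Desmond examined the lamp, not the cabinet; the cabinet belongs to the repairing event.
(b) Not entailed — 'was filling' is progressive on an accomplishment; it does not entail the completed 'filled'.
(c) Entailed — this follows by dropping conjuncts from the repairing event's description.
(d) Entailed — this follows by dropping conjuncts from the repairing event's description.
(e) Entailed — the narrative places the repairing before the examining.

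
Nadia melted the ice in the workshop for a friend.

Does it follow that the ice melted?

'Nadia melted the ice' is the causative; it entails the inchoative 'the ice melted'.

yes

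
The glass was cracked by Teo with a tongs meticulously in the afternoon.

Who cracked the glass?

Teo

'Teo' marks the agent of the cracking event.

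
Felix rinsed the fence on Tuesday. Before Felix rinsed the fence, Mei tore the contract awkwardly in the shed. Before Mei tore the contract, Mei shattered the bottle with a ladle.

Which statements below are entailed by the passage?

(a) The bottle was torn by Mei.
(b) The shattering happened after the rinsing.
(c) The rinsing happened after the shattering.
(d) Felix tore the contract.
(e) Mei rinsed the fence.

(c)

(a) Not entailed — Mei tore the contract, not the bottle; the bottle belongs to the shattering event.
(b) Not entailed — the narrative places the shattering before the rinsing, not after.
(c) Entailed — the narrative places the shattering before the rinsing.
(d) Not entailed — the passage has Mei tearing the contract, not Felix.
(e) Not entailed — the passage has Felix rinsing the fence, not Mei.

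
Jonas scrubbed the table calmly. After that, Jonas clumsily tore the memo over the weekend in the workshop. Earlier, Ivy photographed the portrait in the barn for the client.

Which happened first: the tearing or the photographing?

the photographing

The connectives place the photographing before the tearing.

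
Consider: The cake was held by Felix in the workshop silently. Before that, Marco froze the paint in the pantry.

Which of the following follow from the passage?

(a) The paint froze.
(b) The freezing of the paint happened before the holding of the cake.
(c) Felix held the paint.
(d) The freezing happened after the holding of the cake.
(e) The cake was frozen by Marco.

(a) Entailed — 'Marco froze the paint' is causative; it entails the inchoative 'the paint froze'.
(b) Entailed — the narrative places the freezing before the holding.
(c) Not entailed — Felix held the cake, not the paint; the paint belongs to the freezing event.
(d) Not entailed — the narrative places the freezing before the holding, not after.
(e) Not entailed — Marco froze the paint, not the cake; the cake belongs to the holding event.

(a), (b)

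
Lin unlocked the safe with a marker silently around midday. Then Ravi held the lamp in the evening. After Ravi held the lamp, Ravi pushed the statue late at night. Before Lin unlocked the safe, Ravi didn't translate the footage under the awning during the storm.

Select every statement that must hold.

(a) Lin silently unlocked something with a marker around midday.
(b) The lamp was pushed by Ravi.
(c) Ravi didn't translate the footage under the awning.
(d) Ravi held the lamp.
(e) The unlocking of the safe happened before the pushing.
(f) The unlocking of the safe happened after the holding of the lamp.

(a) Entailed — this follows by dropping conjuncts from the unlocking event's description.
(b) Not entailed — Ravi pushed the statue, not the lamp; the lamp belongs to the holding event.
(c) Not entailed — dropping 'during the storm' under negation is not valid — the original leaves open that Ravi translated the footage some other way.
(d) Entailed — this follows by dropping conjuncts from the holding event's description.
(e) Entailed — the narrative places the unlocking before the pushing.
(f) Not entailed — the narrative places the unlocking before the holding, not after.

(a), (d), (e)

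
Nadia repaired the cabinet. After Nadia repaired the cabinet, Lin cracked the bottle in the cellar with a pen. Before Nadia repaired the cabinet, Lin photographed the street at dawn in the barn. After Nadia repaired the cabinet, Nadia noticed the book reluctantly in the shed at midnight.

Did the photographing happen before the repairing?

yes

The narrative orders the photographing before the repairing.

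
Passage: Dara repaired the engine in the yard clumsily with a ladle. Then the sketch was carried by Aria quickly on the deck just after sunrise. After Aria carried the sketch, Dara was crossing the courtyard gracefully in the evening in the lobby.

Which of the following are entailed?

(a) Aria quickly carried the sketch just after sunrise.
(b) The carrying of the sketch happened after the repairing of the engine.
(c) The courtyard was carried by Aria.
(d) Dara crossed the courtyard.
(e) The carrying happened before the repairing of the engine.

(a) Entailed — dropping 'on the deck' leaves a sub-description the original still satisfies.
(b) Entailed — the narrative places the repairing before the carrying.
(c) Not entailed — Aria carried the sketch, not the courtyard; the courtyard belongs to the crossing event.
(d) Not entailed — 'was crossing' is progressive on an accomplishment; it does not entail the completed 'crossed'.
(e) Not entailed — the narrative places the repairing before the carrying, not after.

(a), (b)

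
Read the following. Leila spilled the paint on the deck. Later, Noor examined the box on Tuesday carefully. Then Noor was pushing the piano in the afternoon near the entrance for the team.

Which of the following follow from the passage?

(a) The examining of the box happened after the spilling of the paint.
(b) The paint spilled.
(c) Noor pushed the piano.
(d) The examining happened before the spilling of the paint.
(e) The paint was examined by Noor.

(a) Entailed — the narrative places the spilling before the examining.
(b) Entailed — 'Leila spilled the paint' is causative; it entails the inchoative 'the paint spilled'.
(c) Entailed — 'push' is an activity; 'was pushing' entails that some pushing happened, so 'pushed' holds.
(d) Not entailed — the narrative places the spilling before the examining, not after.
(e) Not entailed — Noor examined the box, not the paint; the paint belongs to the spilling event.

(a), (b), (c)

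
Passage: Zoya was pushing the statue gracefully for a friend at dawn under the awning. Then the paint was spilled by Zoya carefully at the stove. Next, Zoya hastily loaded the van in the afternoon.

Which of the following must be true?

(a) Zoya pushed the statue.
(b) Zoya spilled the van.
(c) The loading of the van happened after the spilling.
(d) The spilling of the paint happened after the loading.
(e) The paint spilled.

(a), (c), (e)

(a) Entailed — 'push' is an activity; 'was pushing' entails that some pushing happened, so 'pushed' holds.
(b) Not entailed — Zoya spilled the paint, not the van; the van belongs to the loading event.
(c) Entailed — the narrative places the spilling before the loading.
(d) Not entailed — the narrative places the spilling before the loading, not after.
(e) Entailed — 'Zoya spilled the paint' is causative; it entails the inchoative 'the paint spilled'.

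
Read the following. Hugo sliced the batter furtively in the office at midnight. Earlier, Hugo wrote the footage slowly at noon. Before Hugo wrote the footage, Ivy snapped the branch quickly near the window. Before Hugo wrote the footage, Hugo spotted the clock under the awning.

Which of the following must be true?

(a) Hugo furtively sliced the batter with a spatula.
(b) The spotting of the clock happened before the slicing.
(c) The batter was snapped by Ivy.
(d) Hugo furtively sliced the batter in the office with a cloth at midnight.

(b)

(a) Not entailed — 'with a spatula' adds information not in the original event.
(b) Entailed — the narrative places the spotting before the slicing.
(c) Not entailed — Ivy snapped the branch, not the batter; the batter belongs to the slicing event.
(d) Not entailed — 'with a cloth' adds information not in the original event.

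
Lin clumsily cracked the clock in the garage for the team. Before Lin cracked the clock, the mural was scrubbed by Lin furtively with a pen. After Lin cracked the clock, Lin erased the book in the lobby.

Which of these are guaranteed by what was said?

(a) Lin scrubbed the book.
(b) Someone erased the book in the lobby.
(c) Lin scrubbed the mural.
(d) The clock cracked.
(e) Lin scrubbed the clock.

(a) Not entailed — Lin scrubbed the mural, not the book; the book belongs to the erasing event.
(b) Entailed — this follows by dropping conjuncts from the erasing event's description.
(c) Entailed — every conjunct here is already in the original scrubbing event.
(d) Entailed — 'Lin cracked the clock' is causative; it entails the inchoative 'the clock cracked'.
(e) Not entailed — Lin scrubbed the mural, not the clock; the clock belongs to the cracking event.

(b), (c), (d)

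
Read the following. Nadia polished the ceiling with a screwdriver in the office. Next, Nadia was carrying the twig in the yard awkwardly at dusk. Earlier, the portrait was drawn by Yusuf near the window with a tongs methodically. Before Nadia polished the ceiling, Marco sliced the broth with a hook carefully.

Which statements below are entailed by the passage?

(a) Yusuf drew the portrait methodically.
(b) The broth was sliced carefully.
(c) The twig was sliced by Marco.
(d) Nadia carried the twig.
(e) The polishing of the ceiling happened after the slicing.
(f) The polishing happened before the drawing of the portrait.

(a) Entailed — this follows by dropping conjuncts from the drawing event's description.
(b) Entailed — every conjunct here is already in the original slicing event.
(c) Not entailed — Marco sliced the broth, not the twig; the twig belongs to the carrying event.
(d) Entailed — 'carry' is an activity; 'was carrying' entails that some carrying happened, so 'carried' holds.
(e) Entailed — the narrative places the slicing before the polishing.
(f) Not entailed — the narrative doesn't order the polishing relative to the drawing.

(a), (b), (d), (e)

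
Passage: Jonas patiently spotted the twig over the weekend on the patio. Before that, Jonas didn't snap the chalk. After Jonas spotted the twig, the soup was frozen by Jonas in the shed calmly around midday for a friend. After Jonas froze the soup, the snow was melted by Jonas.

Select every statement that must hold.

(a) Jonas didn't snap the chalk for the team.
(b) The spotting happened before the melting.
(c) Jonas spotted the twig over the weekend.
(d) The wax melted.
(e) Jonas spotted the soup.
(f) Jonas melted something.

(a), (b), (c), (f)

(a) Entailed — under negation, adding a further restriction is entailed: if no such snapping event occurred, none occurred for the team either.
(b) Entailed — the narrative places the spotting before the melting.
(c) Entailed — the original entails any weakening of itself; this just drops 'patiently', 'on the patio'.
(d) Not entailed — the snow is what melted, not the wax.
(e) Not entailed — Jonas spotted the twig, not the soup; the soup belongs to the freezing event.
(f) Entailed — the original entails any weakening of itself; this just generalizes the patient.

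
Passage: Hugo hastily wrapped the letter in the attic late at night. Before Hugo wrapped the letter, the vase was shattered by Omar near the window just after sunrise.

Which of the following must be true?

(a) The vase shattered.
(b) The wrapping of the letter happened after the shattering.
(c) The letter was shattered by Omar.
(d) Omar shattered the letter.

(a), (b)

(a) Entailed — 'Omar shattered the vase' is causative; it entails the inchoative 'the vase shattered'.
(b) Entailed — the narrative places the shattering before the wrapping.
(c) Not entailed — Omar shattered the vase, not the letter; the letter belongs to the wrapping event.
(d) Not entailed — Omar shattered the vase, not the letter; the letter belongs to the wrapping event.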